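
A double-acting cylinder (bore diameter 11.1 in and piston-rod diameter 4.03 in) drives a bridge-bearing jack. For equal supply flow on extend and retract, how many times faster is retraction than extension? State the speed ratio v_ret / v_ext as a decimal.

Cap-side area A_cap = π/4 × (11.1 in)² = 96.77 in^2
Rod-side annular area A_ann = π/4 × (11.1² − 4.03²) = 84.01 in^2
For equal Q, v ∝ 1/A, so v_ret/v_ext = A_cap/A_ann.

v_ret/v_ext ≈ 1.15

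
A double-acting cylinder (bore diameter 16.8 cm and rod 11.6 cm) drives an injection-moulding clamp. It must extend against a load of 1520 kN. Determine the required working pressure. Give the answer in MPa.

Cap-side area A_cap = π/4 × (16.8 cm)² = 221.7 cm^2
P = F / A = 1520 kN / A

P ≈ 68.6 MPa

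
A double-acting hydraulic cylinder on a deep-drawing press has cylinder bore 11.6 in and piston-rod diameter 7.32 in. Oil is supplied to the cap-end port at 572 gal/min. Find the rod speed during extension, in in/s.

v ≈ 20.8 in/s

Cap-side area A_cap = π/4 × (11.6 in)² = 105.7 in^2
v = Q / A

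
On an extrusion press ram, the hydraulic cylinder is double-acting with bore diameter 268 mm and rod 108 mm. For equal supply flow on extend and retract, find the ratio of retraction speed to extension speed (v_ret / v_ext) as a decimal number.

v_ret/v_ext ≈ 1.19

Cap-side area A_cap = π/4 × (268 mm)² = 56410 mm^2
Rod-side annular area A_ann = π/4 × (268² − 108²) = 47250 mm^2
For equal Q, v ∝ 1/A, so v_ret/v_ext = A_cap/A_ann.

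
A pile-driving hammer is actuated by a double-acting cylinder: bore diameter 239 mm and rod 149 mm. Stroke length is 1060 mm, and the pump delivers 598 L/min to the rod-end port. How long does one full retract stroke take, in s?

t ≈ 2.92 s

Rod-side annular area A_ann = π/4 × (239² − 149²) = 27430 mm^2
Swept volume V = A × L; t = V / Q = A·L / Q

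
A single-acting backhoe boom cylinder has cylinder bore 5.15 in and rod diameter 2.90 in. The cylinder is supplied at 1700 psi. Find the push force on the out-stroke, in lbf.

F ≈ 35400 lbf

Cap-side area A_cap = π/4 × (5.15 in)² = 20.83 in^2
F = P × A_cap = 1700 psi × A_cap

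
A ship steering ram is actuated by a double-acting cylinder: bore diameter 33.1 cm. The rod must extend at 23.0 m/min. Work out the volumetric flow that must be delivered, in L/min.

Q ≈ 1980 L/min

Cap-side area A_cap = π/4 × (33.1 cm)² = 860.5 cm^2
Q = A × v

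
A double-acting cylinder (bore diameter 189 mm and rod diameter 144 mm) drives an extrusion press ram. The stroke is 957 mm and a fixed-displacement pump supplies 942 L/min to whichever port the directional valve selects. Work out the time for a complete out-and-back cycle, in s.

t ≈ 2.43 s

Cap-side area A_cap = π/4 × (189 mm)² = 28060 mm^2
Rod-side annular area A_ann = π/4 × (189² − 144²) = 11770 mm^2
t_ext = A_cap·L/Q = 1.710 s
t_ret = A_ann·L/Q = 0.7174 s
t_cycle = t_ext + t_ret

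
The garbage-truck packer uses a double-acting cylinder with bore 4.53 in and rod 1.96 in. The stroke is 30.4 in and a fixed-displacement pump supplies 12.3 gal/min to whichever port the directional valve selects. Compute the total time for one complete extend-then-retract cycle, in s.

t ≈ 18.8 s

Cap-side area A_cap = π/4 × (4.53 in)² = 16.12 in^2
Rod-side annular area A_ann = π/4 × (4.53² − 1.96²) = 13.10 in^2
t_ext = A_cap·L/Q = 10.35 s
t_ret = A_ann·L/Q = 8.410 s
t_cycle = t_ext + t_ret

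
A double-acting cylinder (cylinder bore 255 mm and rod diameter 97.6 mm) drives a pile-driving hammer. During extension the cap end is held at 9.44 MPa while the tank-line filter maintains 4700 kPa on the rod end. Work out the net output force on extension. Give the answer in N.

Cap-side area A_cap = π/4 × (255 mm)² = 51070 mm^2
Rod-side annular area A_ann = π/4 × (255² − 97.6²) = 43590 mm^2
Net thrust = P_cap·A_cap − P_rod·A_ann = 4.821e5 N − 2.049e5 N

F ≈ 2.77e5 N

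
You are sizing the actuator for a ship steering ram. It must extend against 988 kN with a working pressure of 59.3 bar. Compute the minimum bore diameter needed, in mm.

Extension force acts on the full piston face: F = P × (π/4)D².
D = √(4F / (πP)) = √(4 × 988 kN / (π × 59.3 bar))

D ≈ 461 mm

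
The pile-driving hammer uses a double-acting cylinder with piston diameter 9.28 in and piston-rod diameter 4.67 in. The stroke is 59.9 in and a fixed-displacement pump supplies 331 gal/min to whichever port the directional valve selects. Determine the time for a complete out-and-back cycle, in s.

t ≈ 5.55 s

Cap-side area A_cap = π/4 × (9.28 in)² = 67.64 in^2
Rod-side annular area A_ann = π/4 × (9.28² − 4.67²) = 50.51 in^2
t_ext = A_cap·L/Q = 3.179 s
t_ret = A_ann·L/Q = 2.374 s
t_cycle = t_ext + t_ret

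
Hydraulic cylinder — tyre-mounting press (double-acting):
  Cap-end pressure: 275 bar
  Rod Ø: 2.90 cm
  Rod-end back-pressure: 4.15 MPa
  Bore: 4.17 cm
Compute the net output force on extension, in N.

Cap-side area A_cap = π/4 × (4.17 cm)² = 13.66 cm^2
Rod-side annular area A_ann = π/4 × (4.17² − 2.90²) = 7.052 cm^2
Net thrust = P_cap·A_cap − P_rod·A_ann = 37560 N − 2927 N

F ≈ 34600 N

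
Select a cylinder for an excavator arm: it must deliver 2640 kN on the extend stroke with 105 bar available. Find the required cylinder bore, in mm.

Extension force acts on the full piston face: F = P × (π/4)D².
D = √(4F / (πP)) = √(4 × 2640 kN / (π × 105 bar))

D ≈ 566 mm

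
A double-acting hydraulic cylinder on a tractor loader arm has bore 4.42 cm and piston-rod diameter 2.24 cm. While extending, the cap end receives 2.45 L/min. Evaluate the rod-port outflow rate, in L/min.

Cap-side area A_cap = π/4 × (4.42 cm)² = 15.34 cm^2
Rod-side annular area A_ann = π/4 × (4.42² − 2.24²) = 11.40 cm^2
Piston speed v = Q_in/A_cap; rod-end outflow Q_out = v × A_ann = Q_in × A_ann/A_cap.

Q_out ≈ 1.82 L/min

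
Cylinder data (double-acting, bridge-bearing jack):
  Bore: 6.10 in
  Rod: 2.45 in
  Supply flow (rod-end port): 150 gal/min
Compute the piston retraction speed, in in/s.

Rod-side annular area A_ann = π/4 × (6.10² − 2.45²) = 24.51 in^2
Flow into the rod-end port fills the annular volume.
v = Q / A

v ≈ 23.6 in/s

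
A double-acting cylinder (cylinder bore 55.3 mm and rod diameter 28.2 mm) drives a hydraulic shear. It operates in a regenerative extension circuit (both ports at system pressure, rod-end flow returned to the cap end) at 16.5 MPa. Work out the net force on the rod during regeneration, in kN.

F ≈ 10.3 kN

With equal pressure on both faces, forces on the annular region cancel; the net push is pressure × rod cross-section.
Rod cross-section A_rod = π/4 × (28.2 mm)² = 624.6 mm^2
F = P × A_rod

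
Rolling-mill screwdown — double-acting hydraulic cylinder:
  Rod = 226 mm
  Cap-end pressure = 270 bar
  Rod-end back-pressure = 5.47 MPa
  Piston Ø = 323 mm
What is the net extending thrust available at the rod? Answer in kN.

Cap-side area A_cap = π/4 × (323 mm)² = 81940 mm^2
Rod-side annular area A_ann = π/4 × (323² − 226²) = 41820 mm^2
Net thrust = P_cap·A_cap − P_rod·A_ann = 2212 kN − 228.8 kN

F ≈ 1980 kN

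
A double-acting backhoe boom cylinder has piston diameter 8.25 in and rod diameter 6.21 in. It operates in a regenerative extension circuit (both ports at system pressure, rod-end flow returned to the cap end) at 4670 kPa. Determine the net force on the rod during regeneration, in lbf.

F ≈ 20500 lbf

With equal pressure on both faces, forces on the annular region cancel; the net push is pressure × rod cross-section.
Rod cross-section A_rod = π/4 × (6.21 in)² = 30.29 in^2
F = P × A_rod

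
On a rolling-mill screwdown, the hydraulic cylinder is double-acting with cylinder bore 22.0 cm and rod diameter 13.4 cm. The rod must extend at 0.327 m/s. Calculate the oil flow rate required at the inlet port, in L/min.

Cap-side area A_cap = π/4 × (22.0 cm)² = 380.1 cm^2
Q = A × v

Q ≈ 746 L/min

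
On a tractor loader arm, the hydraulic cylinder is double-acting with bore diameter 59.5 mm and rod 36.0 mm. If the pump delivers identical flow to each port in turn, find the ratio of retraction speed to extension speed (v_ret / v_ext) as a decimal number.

v_ret/v_ext ≈ 1.58

Cap-side area A_cap = π/4 × (59.5 mm)² = 2781 mm^2
Rod-side annular area A_ann = π/4 × (59.5² − 36.0²) = 1763 mm^2
For equal Q, v ∝ 1/A, so v_ret/v_ext = A_cap/A_ann.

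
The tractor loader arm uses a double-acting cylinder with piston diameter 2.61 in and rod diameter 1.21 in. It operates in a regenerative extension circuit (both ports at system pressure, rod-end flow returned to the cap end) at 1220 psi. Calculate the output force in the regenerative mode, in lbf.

F ≈ 1400 lbf

With equal pressure on both faces, forces on the annular region cancel; the net push is pressure × rod cross-section.
Rod cross-section A_rod = π/4 × (1.21 in)² = 1.150 in^2
F = P × A_rod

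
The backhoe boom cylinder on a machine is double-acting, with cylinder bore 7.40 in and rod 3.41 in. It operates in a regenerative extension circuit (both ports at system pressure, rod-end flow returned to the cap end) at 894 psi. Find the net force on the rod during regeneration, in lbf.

F ≈ 8160 lbf

With equal pressure on both faces, forces on the annular region cancel; the net push is pressure × rod cross-section.
Rod cross-section A_rod = π/4 × (3.41 in)² = 9.133 in^2
F = P × A_rod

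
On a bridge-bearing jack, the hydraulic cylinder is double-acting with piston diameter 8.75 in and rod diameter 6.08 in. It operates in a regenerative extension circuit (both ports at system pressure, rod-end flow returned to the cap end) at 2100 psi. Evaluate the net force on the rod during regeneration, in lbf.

With equal pressure on both faces, forces on the annular region cancel; the net push is pressure × rod cross-section.
Rod cross-section A_rod = π/4 × (6.08 in)² = 29.03 in^2
F = P × A_rod

F ≈ 61000 lbf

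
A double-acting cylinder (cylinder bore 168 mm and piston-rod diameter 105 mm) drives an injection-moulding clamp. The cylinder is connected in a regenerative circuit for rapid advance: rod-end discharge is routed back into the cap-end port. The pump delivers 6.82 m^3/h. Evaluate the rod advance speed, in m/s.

In regeneration the rod-end outflow joins the pump flow into the cap end, so the net volume the pump must supply per unit advance equals the rod cross-section area.
Rod cross-section A_rod = π/4 × (105 mm)² = 8659 mm^2
v = Q_pump / A_rod

v ≈ 0.219 m/s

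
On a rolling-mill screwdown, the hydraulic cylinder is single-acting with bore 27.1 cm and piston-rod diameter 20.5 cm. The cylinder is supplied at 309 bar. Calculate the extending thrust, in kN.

Cap-side area A_cap = π/4 × (27.1 cm)² = 576.8 cm^2
F = P × A_cap = 309 bar × A_cap

F ≈ 1780 kN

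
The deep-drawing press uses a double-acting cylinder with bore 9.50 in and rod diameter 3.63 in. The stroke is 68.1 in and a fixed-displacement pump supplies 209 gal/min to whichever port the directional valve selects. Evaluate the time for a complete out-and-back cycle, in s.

Cap-side area A_cap = π/4 × (9.50 in)² = 70.88 in^2
Rod-side annular area A_ann = π/4 × (9.50² − 3.63²) = 60.53 in^2
t_ext = A_cap·L/Q = 5.999 s
t_ret = A_ann·L/Q = 5.123 s
t_cycle = t_ext + t_ret

t ≈ 11.1 s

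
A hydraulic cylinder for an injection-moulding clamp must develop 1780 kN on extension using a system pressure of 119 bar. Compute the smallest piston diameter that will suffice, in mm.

D ≈ 436 mm

Extension force acts on the full piston face: F = P × (π/4)D².
D = √(4F / (πP)) = √(4 × 1780 kN / (π × 119 bar))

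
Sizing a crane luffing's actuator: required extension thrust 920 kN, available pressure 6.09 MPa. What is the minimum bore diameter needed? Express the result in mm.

D ≈ 439 mm

Extension force acts on the full piston face: F = P × (π/4)D².
D = √(4F / (πP)) = √(4 × 920 kN / (π × 6.09 MPa))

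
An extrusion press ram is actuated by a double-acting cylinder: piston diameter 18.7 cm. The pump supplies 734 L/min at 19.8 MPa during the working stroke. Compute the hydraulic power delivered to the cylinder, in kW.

Hydraulic power = P × Q

W ≈ 242 kW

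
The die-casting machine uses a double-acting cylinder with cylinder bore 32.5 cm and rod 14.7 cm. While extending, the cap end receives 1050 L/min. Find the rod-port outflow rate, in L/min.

Q_out ≈ 835 L/min

Cap-side area A_cap = π/4 × (32.5 cm)² = 829.6 cm^2
Rod-side annular area A_ann = π/4 × (32.5² − 14.7²) = 659.9 cm^2
Piston speed v = Q_in/A_cap; rod-end outflow Q_out = v × A_ann = Q_in × A_ann/A_cap.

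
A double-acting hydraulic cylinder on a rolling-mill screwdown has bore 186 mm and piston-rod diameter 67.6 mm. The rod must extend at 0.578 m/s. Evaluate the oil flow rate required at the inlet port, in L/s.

Cap-side area A_cap = π/4 × (186 mm)² = 27170 mm^2
Q = A × v

Q ≈ 15.7 L/s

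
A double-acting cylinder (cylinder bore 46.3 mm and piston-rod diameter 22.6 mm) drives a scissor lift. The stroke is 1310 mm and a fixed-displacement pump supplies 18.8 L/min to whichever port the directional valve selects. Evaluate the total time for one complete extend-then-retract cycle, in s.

t ≈ 12.4 s

Cap-side area A_cap = π/4 × (46.3 mm)² = 1684 mm^2
Rod-side annular area A_ann = π/4 × (46.3² − 22.6²) = 1283 mm^2
t_ext = A_cap·L/Q = 7.039 s
t_ret = A_ann·L/Q = 5.362 s
t_cycle = t_ext + t_ret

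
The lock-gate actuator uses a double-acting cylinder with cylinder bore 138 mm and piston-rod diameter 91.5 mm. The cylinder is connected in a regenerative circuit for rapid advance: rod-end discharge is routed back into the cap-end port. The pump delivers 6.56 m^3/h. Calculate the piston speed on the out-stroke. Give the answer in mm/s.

In regeneration the rod-end outflow joins the pump flow into the cap end, so the net volume the pump must supply per unit advance equals the rod cross-section area.
Rod cross-section A_rod = π/4 × (91.5 mm)² = 6576 mm^2
v = Q_pump / A_rod

v ≈ 277 mm/s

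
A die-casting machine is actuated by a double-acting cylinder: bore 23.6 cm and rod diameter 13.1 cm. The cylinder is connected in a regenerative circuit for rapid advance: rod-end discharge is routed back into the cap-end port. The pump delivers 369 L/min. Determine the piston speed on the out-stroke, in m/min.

In regeneration the rod-end outflow joins the pump flow into the cap end, so the net volume the pump must supply per unit advance equals the rod cross-section area.
Rod cross-section A_rod = π/4 × (13.1 cm)² = 134.8 cm^2
v = Q_pump / A_rod

v ≈ 27.4 m/min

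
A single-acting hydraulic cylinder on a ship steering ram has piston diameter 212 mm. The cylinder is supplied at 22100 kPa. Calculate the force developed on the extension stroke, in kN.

F ≈ 780 kN

Cap-side area A_cap = π/4 × (212 mm)² = 35300 mm^2
F = P × A_cap = 22100 kPa × A_cap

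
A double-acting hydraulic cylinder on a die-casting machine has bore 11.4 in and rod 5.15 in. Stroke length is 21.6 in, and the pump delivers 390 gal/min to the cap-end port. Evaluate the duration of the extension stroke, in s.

t ≈ 1.47 s

Cap-side area A_cap = π/4 × (11.4 in)² = 102.1 in^2
Swept volume V = A × L; t = V / Q = A·L / Q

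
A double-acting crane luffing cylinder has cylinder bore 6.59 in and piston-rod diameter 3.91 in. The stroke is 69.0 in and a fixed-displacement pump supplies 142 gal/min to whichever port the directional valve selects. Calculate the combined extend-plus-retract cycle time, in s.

t ≈ 7.09 s

Cap-side area A_cap = π/4 × (6.59 in)² = 34.11 in^2
Rod-side annular area A_ann = π/4 × (6.59² − 3.91²) = 22.10 in^2
t_ext = A_cap·L/Q = 4.305 s
t_ret = A_ann·L/Q = 2.789 s
t_cycle = t_ext + t_ret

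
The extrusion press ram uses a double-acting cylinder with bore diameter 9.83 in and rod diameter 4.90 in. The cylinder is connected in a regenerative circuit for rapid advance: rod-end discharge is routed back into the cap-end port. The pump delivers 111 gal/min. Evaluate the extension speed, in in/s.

v ≈ 22.7 in/s

In regeneration the rod-end outflow joins the pump flow into the cap end, so the net volume the pump must supply per unit advance equals the rod cross-section area.
Rod cross-section A_rod = π/4 × (4.90 in)² = 18.86 in^2
v = Q_pump / A_rod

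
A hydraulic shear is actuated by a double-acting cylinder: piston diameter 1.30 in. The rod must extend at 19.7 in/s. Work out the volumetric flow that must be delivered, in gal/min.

Cap-side area A_cap = π/4 × (1.30 in)² = 1.327 in^2
Q = A × v

Q ≈ 6.79 gal/min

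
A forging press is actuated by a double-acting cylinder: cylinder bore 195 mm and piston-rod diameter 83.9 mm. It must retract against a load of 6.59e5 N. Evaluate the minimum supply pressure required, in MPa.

Rod-side annular area A_ann = π/4 × (195² − 83.9²) = 24340 mm^2
Retraction: pressure acts on the annular area.
P = F / A = 6.59e5 N / A

P ≈ 27.1 MPa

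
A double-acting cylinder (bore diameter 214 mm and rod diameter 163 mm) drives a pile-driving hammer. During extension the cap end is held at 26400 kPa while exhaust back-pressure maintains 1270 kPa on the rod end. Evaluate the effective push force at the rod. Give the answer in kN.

F ≈ 930 kN

Cap-side area A_cap = π/4 × (214 mm)² = 35970 mm^2
Rod-side annular area A_ann = π/4 × (214² − 163²) = 15100 mm^2
Net thrust = P_cap·A_cap − P_rod·A_ann = 949.6 kN − 19.18 kN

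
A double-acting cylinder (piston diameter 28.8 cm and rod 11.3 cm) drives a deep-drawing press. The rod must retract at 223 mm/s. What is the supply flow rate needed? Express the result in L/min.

Rod-side annular area A_ann = π/4 × (28.8² − 11.3²) = 551.2 cm^2
Q = A × v

Q ≈ 737 L/min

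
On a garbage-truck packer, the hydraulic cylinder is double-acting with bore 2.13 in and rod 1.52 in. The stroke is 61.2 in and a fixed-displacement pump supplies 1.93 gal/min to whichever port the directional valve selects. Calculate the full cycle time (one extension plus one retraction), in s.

t ≈ 43.8 s

Cap-side area A_cap = π/4 × (2.13 in)² = 3.563 in^2
Rod-side annular area A_ann = π/4 × (2.13² − 1.52²) = 1.749 in^2
t_ext = A_cap·L/Q = 29.35 s
t_ret = A_ann·L/Q = 14.40 s
t_cycle = t_ext + t_ret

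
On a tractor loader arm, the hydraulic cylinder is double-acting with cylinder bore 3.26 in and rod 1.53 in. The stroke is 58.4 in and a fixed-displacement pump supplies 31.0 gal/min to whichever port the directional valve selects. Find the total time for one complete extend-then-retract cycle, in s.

Cap-side area A_cap = π/4 × (3.26 in)² = 8.347 in^2
Rod-side annular area A_ann = π/4 × (3.26² − 1.53²) = 6.508 in^2
t_ext = A_cap·L/Q = 4.084 s
t_ret = A_ann·L/Q = 3.185 s
t_cycle = t_ext + t_ret

t ≈ 7.27 s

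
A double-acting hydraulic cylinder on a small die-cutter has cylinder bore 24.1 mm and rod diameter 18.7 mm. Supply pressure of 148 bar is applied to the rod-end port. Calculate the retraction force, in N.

F ≈ 2690 N

Rod-side annular area A_ann = π/4 × (24.1² − 18.7²) = 181.5 mm^2
On retraction the pressure acts on the annular area (bore minus rod).
F = P × A_ann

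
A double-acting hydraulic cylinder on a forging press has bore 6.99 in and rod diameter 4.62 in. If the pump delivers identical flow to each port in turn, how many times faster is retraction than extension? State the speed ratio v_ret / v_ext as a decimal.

Cap-side area A_cap = π/4 × (6.99 in)² = 38.37 in^2
Rod-side annular area A_ann = π/4 × (6.99² − 4.62²) = 21.61 in^2
For equal Q, v ∝ 1/A, so v_ret/v_ext = A_cap/A_ann.

v_ret/v_ext ≈ 1.78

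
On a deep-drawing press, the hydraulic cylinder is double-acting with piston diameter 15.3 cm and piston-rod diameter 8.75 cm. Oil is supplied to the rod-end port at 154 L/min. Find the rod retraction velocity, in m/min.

Rod-side annular area A_ann = π/4 × (15.3² − 8.75²) = 123.7 cm^2
Flow into the rod-end port fills the annular volume.
v = Q / A

v ≈ 12.4 m/min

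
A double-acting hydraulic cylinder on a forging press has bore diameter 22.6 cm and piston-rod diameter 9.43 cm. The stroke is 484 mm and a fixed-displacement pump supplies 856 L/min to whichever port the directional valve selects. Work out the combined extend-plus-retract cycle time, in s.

Cap-side area A_cap = π/4 × (22.6 cm)² = 401.1 cm^2
Rod-side annular area A_ann = π/4 × (22.6² − 9.43²) = 331.3 cm^2
t_ext = A_cap·L/Q = 1.361 s
t_ret = A_ann·L/Q = 1.124 s
t_cycle = t_ext + t_ret

t ≈ 2.48 s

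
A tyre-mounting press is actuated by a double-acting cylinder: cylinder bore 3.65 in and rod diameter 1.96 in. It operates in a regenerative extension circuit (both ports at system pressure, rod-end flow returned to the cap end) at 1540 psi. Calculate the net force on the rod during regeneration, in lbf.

F ≈ 4650 lbf

With equal pressure on both faces, forces on the annular region cancel; the net push is pressure × rod cross-section.
Rod cross-section A_rod = π/4 × (1.96 in)² = 3.017 in^2
F = P × A_rod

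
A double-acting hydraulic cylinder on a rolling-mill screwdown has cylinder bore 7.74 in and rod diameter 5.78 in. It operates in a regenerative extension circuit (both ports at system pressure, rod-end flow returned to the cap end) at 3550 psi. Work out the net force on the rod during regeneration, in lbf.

F ≈ 93100 lbf

With equal pressure on both faces, forces on the annular region cancel; the net push is pressure × rod cross-section.
Rod cross-section A_rod = π/4 × (5.78 in)² = 26.24 in^2
F = P × A_rod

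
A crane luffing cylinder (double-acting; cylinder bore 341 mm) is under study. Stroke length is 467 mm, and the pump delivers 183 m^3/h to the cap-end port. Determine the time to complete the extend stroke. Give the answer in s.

t ≈ 0.839 s

Cap-side area A_cap = π/4 × (341 mm)² = 91330 mm^2
Swept volume V = A × L; t = V / Q = A·L / Q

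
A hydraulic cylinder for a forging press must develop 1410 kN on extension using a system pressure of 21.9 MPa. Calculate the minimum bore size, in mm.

Extension force acts on the full piston face: F = P × (π/4)D².
D = √(4F / (πP)) = √(4 × 1410 kN / (π × 21.9 MPa))

D ≈ 286 mm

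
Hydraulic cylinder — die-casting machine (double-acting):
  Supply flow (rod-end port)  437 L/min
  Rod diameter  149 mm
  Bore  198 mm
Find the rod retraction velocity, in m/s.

v ≈ 0.545 m/s

Rod-side annular area A_ann = π/4 × (198² − 149²) = 13350 mm^2
Flow into the rod-end port fills the annular volume.
v = Q / A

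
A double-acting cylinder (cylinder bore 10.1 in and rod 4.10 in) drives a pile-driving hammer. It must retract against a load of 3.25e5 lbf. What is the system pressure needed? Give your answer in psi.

Rod-side annular area A_ann = π/4 × (10.1² − 4.10²) = 66.92 in^2
Retraction: pressure acts on the annular area.
P = F / A = 3.25e5 lbf / A

P ≈ 4860 psi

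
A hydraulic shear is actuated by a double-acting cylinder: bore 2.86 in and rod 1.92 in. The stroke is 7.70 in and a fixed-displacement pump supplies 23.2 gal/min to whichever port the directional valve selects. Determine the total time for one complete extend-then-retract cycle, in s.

Cap-side area A_cap = π/4 × (2.86 in)² = 6.424 in^2
Rod-side annular area A_ann = π/4 × (2.86² − 1.92²) = 3.529 in^2
t_ext = A_cap·L/Q = 0.5538 s
t_ret = A_ann·L/Q = 0.3042 s
t_cycle = t_ext + t_ret

t ≈ 0.858 s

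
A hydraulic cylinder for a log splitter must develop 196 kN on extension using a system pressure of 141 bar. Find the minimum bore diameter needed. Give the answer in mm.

Extension force acts on the full piston face: F = P × (π/4)D².
D = √(4F / (πP)) = √(4 × 196 kN / (π × 141 bar))

D ≈ 133 mm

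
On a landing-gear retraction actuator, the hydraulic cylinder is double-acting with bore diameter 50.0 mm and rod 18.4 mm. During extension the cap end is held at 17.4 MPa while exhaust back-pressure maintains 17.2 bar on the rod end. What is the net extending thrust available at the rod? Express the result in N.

Cap-side area A_cap = π/4 × (50.0 mm)² = 1963 mm^2
Rod-side annular area A_ann = π/4 × (50.0² − 18.4²) = 1698 mm^2
Net thrust = P_cap·A_cap − P_rod·A_ann = 34160 N − 2920 N

F ≈ 31200 N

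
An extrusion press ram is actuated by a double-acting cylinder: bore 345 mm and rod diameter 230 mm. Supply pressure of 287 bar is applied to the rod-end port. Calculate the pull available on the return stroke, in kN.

F ≈ 1490 kN

Rod-side annular area A_ann = π/4 × (345² − 230²) = 51930 mm^2
On retraction the pressure acts on the annular area (bore minus rod).
F = P × A_ann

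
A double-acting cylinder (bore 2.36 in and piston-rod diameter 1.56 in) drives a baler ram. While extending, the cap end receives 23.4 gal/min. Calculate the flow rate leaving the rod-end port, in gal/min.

Cap-side area A_cap = π/4 × (2.36 in)² = 4.374 in^2
Rod-side annular area A_ann = π/4 × (2.36² − 1.56²) = 2.463 in^2
Piston speed v = Q_in/A_cap; rod-end outflow Q_out = v × A_ann = Q_in × A_ann/A_cap.

Q_out ≈ 13.2 gal/min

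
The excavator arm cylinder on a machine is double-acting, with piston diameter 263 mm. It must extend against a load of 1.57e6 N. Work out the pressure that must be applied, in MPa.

P ≈ 28.9 MPa

Cap-side area A_cap = π/4 × (263 mm)² = 54330 mm^2
P = F / A = 1.57e6 N / A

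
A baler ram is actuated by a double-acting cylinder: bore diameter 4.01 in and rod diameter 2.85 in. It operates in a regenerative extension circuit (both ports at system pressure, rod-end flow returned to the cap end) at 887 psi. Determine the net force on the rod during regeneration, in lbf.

With equal pressure on both faces, forces on the annular region cancel; the net push is pressure × rod cross-section.
Rod cross-section A_rod = π/4 × (2.85 in)² = 6.379 in^2
F = P × A_rod

F ≈ 5660 lbf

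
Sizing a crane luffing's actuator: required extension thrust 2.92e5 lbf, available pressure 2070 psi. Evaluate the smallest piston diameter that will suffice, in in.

Extension force acts on the full piston face: F = P × (π/4)D².
D = √(4F / (πP)) = √(4 × 2.92e5 lbf / (π × 2070 psi))

D ≈ 13.4 in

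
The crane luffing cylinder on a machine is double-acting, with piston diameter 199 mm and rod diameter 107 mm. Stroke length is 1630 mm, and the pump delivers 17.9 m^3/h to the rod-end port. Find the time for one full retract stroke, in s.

t ≈ 7.25 s

Rod-side annular area A_ann = π/4 × (199² − 107²) = 22110 mm^2
Swept volume V = A × L; t = V / Q = A·L / Q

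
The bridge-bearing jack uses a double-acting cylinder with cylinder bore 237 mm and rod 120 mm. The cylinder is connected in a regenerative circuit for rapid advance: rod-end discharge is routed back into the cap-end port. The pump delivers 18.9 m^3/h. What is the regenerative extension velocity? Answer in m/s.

In regeneration the rod-end outflow joins the pump flow into the cap end, so the net volume the pump must supply per unit advance equals the rod cross-section area.
Rod cross-section A_rod = π/4 × (120 mm)² = 11310 mm^2
v = Q_pump / A_rod

v ≈ 0.464 m/s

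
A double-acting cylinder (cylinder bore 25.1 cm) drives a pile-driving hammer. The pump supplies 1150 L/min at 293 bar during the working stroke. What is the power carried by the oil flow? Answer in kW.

Hydraulic power = P × Q

W ≈ 562 kW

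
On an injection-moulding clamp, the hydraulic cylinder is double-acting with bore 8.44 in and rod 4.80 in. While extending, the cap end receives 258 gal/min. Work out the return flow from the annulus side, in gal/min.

Q_out ≈ 175 gal/min

Cap-side area A_cap = π/4 × (8.44 in)² = 55.95 in^2
Rod-side annular area A_ann = π/4 × (8.44² − 4.80²) = 37.85 in^2
Piston speed v = Q_in/A_cap; rod-end outflow Q_out = v × A_ann = Q_in × A_ann/A_cap.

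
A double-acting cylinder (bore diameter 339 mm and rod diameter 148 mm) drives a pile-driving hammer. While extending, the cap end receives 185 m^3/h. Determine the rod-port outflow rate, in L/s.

Q_out ≈ 41.6 L/s

Cap-side area A_cap = π/4 × (339 mm)² = 90260 mm^2
Rod-side annular area A_ann = π/4 × (339² − 148²) = 73060 mm^2
Piston speed v = Q_in/A_cap; rod-end outflow Q_out = v × A_ann = Q_in × A_ann/A_cap.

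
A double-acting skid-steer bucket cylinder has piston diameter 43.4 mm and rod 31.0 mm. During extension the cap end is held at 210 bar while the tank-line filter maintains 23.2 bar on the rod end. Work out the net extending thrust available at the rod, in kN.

F ≈ 29.4 kN

Cap-side area A_cap = π/4 × (43.4 mm)² = 1479 mm^2
Rod-side annular area A_ann = π/4 × (43.4² − 31.0²) = 724.6 mm^2
Net thrust = P_cap·A_cap − P_rod·A_ann = 31.07 kN − 1.681 kN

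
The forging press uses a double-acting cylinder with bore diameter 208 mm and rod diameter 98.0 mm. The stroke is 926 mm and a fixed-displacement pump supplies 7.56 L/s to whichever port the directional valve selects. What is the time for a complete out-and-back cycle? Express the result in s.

Cap-side area A_cap = π/4 × (208 mm)² = 33980 mm^2
Rod-side annular area A_ann = π/4 × (208² − 98.0²) = 26440 mm^2
t_ext = A_cap·L/Q = 4.162 s
t_ret = A_ann·L/Q = 3.238 s
t_cycle = t_ext + t_ret

t ≈ 7.40 s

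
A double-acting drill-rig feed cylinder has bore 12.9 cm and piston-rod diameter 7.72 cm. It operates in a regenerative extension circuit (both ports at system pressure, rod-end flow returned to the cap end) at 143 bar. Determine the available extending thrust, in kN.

With equal pressure on both faces, forces on the annular region cancel; the net push is pressure × rod cross-section.
Rod cross-section A_rod = π/4 × (7.72 cm)² = 46.81 cm^2
F = P × A_rod

F ≈ 66.9 kN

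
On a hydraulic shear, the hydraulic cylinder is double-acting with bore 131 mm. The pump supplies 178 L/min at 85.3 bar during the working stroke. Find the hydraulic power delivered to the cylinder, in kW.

Hydraulic power = P × Q

W ≈ 25.3 kW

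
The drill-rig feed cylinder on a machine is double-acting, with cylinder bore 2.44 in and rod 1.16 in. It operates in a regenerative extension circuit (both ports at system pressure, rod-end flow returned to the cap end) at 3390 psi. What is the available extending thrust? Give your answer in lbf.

With equal pressure on both faces, forces on the annular region cancel; the net push is pressure × rod cross-section.
Rod cross-section A_rod = π/4 × (1.16 in)² = 1.057 in^2
F = P × A_rod

F ≈ 3580 lbf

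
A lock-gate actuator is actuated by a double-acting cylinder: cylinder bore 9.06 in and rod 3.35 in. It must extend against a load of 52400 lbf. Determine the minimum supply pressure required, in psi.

P ≈ 813 psi

Cap-side area A_cap = π/4 × (9.06 in)² = 64.47 in^2
P = F / A = 52400 lbf / A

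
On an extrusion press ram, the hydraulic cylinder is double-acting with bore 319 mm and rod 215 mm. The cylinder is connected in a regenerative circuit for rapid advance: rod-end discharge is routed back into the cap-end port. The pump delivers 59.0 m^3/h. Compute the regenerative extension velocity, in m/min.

In regeneration the rod-end outflow joins the pump flow into the cap end, so the net volume the pump must supply per unit advance equals the rod cross-section area.
Rod cross-section A_rod = π/4 × (215 mm)² = 36310 mm^2
v = Q_pump / A_rod

v ≈ 27.1 m/min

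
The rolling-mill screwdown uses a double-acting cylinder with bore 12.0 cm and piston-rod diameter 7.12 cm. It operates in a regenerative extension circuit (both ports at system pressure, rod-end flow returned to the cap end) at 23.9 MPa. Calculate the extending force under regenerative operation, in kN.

With equal pressure on both faces, forces on the annular region cancel; the net push is pressure × rod cross-section.
Rod cross-section A_rod = π/4 × (7.12 cm)² = 39.82 cm^2
F = P × A_rod

F ≈ 95.2 kN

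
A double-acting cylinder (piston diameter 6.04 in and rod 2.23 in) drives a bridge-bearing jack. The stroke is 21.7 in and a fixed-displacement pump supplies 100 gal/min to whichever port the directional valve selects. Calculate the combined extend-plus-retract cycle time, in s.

t ≈ 3.01 s

Cap-side area A_cap = π/4 × (6.04 in)² = 28.65 in^2
Rod-side annular area A_ann = π/4 × (6.04² − 2.23²) = 24.75 in^2
t_ext = A_cap·L/Q = 1.615 s
t_ret = A_ann·L/Q = 1.395 s
t_cycle = t_ext + t_ret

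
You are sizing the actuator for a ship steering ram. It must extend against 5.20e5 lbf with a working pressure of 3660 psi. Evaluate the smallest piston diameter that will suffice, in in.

Extension force acts on the full piston face: F = P × (π/4)D².
D = √(4F / (πP)) = √(4 × 5.20e5 lbf / (π × 3660 psi))

D ≈ 13.4 in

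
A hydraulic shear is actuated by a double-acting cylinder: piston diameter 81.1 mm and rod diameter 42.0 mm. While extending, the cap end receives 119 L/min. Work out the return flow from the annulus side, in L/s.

Q_out ≈ 1.45 L/s

Cap-side area A_cap = π/4 × (81.1 mm)² = 5166 mm^2
Rod-side annular area A_ann = π/4 × (81.1² − 42.0²) = 3780 mm^2
Piston speed v = Q_in/A_cap; rod-end outflow Q_out = v × A_ann = Q_in × A_ann/A_cap.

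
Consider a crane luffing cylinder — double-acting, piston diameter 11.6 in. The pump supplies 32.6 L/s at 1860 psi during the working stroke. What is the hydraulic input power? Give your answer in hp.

W ≈ 561 hp

Hydraulic power = P × Q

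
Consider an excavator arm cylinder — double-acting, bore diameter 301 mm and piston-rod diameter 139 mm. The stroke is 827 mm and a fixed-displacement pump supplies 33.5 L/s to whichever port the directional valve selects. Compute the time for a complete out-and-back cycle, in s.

Cap-side area A_cap = π/4 × (301 mm)² = 71160 mm^2
Rod-side annular area A_ann = π/4 × (301² − 139²) = 55980 mm^2
t_ext = A_cap·L/Q = 1.757 s
t_ret = A_ann·L/Q = 1.382 s
t_cycle = t_ext + t_ret

t ≈ 3.14 s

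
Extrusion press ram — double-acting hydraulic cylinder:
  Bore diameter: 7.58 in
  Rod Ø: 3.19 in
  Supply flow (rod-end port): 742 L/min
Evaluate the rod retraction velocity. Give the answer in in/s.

Rod-side annular area A_ann = π/4 × (7.58² − 3.19²) = 37.13 in^2
Flow into the rod-end port fills the annular volume.
v = Q / A

v ≈ 20.3 in/s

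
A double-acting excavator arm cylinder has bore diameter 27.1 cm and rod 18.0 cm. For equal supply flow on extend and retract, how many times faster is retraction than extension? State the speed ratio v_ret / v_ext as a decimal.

Cap-side area A_cap = π/4 × (27.1 cm)² = 576.8 cm^2
Rod-side annular area A_ann = π/4 × (27.1² − 18.0²) = 322.3 cm^2
For equal Q, v ∝ 1/A, so v_ret/v_ext = A_cap/A_ann.

v_ret/v_ext ≈ 1.79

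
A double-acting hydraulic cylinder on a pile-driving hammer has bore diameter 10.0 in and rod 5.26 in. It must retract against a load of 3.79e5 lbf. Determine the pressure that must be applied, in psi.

Rod-side annular area A_ann = π/4 × (10.0² − 5.26²) = 56.81 in^2
Retraction: pressure acts on the annular area.
P = F / A = 3.79e5 lbf / A

P ≈ 6670 psi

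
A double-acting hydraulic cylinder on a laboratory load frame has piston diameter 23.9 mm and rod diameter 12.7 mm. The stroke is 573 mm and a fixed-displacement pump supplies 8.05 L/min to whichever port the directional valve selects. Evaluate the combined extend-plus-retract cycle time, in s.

Cap-side area A_cap = π/4 × (23.9 mm)² = 448.6 mm^2
Rod-side annular area A_ann = π/4 × (23.9² − 12.7²) = 322.0 mm^2
t_ext = A_cap·L/Q = 1.916 s
t_ret = A_ann·L/Q = 1.375 s
t_cycle = t_ext + t_ret

t ≈ 3.29 s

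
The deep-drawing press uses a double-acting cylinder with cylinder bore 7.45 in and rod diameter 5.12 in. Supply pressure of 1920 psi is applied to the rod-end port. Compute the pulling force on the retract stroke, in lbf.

Rod-side annular area A_ann = π/4 × (7.45² − 5.12²) = 23.00 in^2
On retraction the pressure acts on the annular area (bore minus rod).
F = P × A_ann

F ≈ 44200 lbf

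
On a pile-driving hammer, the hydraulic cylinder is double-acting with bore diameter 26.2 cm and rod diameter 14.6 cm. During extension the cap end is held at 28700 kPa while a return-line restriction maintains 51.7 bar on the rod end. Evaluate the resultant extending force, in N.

F ≈ 1.36e6 N

Cap-side area A_cap = π/4 × (26.2 cm)² = 539.1 cm^2
Rod-side annular area A_ann = π/4 × (26.2² − 14.6²) = 371.7 cm^2
Net thrust = P_cap·A_cap − P_rod·A_ann = 1.547e6 N − 1.922e5 N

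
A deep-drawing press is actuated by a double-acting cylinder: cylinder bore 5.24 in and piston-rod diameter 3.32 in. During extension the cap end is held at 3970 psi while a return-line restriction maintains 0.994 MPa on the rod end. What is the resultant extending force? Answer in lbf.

Cap-side area A_cap = π/4 × (5.24 in)² = 21.57 in^2
Rod-side annular area A_ann = π/4 × (5.24² − 3.32²) = 12.91 in^2
Net thrust = P_cap·A_cap − P_rod·A_ann = 85610 lbf − 1861 lbf

F ≈ 83800 lbf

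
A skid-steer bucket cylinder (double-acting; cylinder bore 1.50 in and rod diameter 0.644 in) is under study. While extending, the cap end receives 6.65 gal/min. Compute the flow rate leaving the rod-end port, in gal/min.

Cap-side area A_cap = π/4 × (1.50 in)² = 1.767 in^2
Rod-side annular area A_ann = π/4 × (1.50² − 0.644²) = 1.441 in^2
Piston speed v = Q_in/A_cap; rod-end outflow Q_out = v × A_ann = Q_in × A_ann/A_cap.

Q_out ≈ 5.42 gal/min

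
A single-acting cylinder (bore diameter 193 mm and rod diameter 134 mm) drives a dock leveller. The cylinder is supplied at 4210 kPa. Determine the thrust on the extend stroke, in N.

F ≈ 1.23e5 N

Cap-side area A_cap = π/4 × (193 mm)² = 29260 mm^2
F = P × A_cap = 4210 kPa × A_cap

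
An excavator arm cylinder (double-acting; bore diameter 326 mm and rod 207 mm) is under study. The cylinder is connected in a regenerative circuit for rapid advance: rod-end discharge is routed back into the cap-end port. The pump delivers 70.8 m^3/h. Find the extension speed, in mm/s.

v ≈ 584 mm/s

In regeneration the rod-end outflow joins the pump flow into the cap end, so the net volume the pump must supply per unit advance equals the rod cross-section area.
Rod cross-section A_rod = π/4 × (207 mm)² = 33650 mm^2
v = Q_pump / A_rod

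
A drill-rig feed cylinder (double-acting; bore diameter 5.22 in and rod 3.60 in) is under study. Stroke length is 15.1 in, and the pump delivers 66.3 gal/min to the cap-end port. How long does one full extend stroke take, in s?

Cap-side area A_cap = π/4 × (5.22 in)² = 21.40 in^2
Swept volume V = A × L; t = V / Q = A·L / Q

t ≈ 1.27 s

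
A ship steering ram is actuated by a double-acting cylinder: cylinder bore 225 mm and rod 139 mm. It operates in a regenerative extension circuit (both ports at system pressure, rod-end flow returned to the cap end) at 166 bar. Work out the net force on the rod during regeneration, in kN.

F ≈ 252 kN

With equal pressure on both faces, forces on the annular region cancel; the net push is pressure × rod cross-section.
Rod cross-section A_rod = π/4 × (139 mm)² = 15170 mm^2
F = P × A_rod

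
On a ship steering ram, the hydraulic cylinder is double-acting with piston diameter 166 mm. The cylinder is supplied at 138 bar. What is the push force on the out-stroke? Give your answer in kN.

F ≈ 299 kN

Cap-side area A_cap = π/4 × (166 mm)² = 21640 mm^2
F = P × A_cap = 138 bar × A_cap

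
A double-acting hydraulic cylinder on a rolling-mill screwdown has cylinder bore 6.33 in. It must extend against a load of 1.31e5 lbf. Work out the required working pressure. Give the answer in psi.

Cap-side area A_cap = π/4 × (6.33 in)² = 31.47 in^2
P = F / A = 1.31e5 lbf / A

P ≈ 4160 psi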